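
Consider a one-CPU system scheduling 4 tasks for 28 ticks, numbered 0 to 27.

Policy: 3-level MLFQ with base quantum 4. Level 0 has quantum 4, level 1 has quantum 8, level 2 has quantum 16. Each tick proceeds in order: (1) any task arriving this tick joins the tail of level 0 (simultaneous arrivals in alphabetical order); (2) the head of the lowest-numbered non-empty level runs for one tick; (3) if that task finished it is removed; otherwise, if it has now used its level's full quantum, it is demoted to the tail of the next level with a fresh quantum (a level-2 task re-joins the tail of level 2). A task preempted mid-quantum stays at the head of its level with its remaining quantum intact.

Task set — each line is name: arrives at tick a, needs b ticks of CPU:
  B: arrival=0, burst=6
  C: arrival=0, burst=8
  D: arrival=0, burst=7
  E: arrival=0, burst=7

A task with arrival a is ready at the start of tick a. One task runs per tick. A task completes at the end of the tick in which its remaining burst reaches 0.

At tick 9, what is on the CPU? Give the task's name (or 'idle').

running at tick 9 = D

t=0: L0/L1/L2 = BCDE/-/- → run B
t=1: L0/L1/L2 = BCDE/-/- → run B
t=2: L0/L1/L2 = BCDE/-/- → run B
t=3: L0/L1/L2 = BCDE/-/- → run B
t=4: L0/L1/L2 = CDE/B/- → run C
t=5: L0/L1/L2 = CDE/B/- → run C
t=6: L0/L1/L2 = CDE/B/- → run C
t=7: L0/L1/L2 = CDE/B/- → run C
t=8: L0/L1/L2 = DE/BC/- → run D
t=9: L0/L1/L2 = DE/BC/- → run D
t=10: L0/L1/L2 = DE/BC/- → run D
t=11: L0/L1/L2 = DE/BC/- → run D
t=12: L0/L1/L2 = E/BCD/- → run E
t=13: L0/L1/L2 = E/BCD/- → run E
t=14: L0/L1/L2 = E/BCD/- → run E
t=15: L0/L1/L2 = E/BCD/- → run E
t=16: L0/L1/L2 = -/BCDE/- → run B
t=17: L0/L1/L2 = -/BCDE/- → run B
t=18: L0/L1/L2 = -/CDE/- → run C
t=19: L0/L1/L2 = -/CDE/- → run C
t=20: L0/L1/L2 = -/CDE/- → run C
t=21: L0/L1/L2 = -/CDE/- → run C
t=22: L0/L1/L2 = -/DE/- → run D
t=23: L0/L1/L2 = -/DE/- → run D
t=24: L0/L1/L2 = -/DE/- → run D
t=25: L0/L1/L2 = -/E/- → run E
t=26: L0/L1/L2 = -/E/- → run E
t=27: L0/L1/L2 = -/E/- → run E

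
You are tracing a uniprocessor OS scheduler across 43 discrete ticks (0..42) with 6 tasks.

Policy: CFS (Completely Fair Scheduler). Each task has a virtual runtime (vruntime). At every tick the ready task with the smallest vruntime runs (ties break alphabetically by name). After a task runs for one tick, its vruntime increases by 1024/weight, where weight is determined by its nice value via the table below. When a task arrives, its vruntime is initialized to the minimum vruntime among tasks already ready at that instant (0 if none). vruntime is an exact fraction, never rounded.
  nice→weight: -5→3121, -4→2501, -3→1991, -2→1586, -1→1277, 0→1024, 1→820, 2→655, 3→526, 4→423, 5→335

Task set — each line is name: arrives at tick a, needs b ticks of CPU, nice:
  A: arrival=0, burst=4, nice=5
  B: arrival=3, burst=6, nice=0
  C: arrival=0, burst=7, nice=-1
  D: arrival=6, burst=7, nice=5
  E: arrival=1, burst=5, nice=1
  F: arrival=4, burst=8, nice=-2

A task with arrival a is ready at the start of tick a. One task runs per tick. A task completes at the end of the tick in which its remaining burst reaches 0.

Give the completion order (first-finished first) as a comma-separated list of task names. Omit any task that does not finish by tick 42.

completion order = C, E, F, B, A, D

t=0: vr[A=0 C=0] → run A
t=1: vr[A=1024/335 C=0 E=0] → run C
t=2: vr[A=1024/335 C=1024/1277 E=0] → run E
t=3: vr[A=1024/335 B=1024/1277 C=1024/1277 E=256/205] → run B
t=4: vr[A=1024/335 B=2301/1277 C=1024/1277 E=256/205 F=1024/1277] → run C
t=5: vr[A=1024/335 B=2301/1277 C=2048/1277 E=256/205 F=1024/1277] → run F
t=6: vr[A=1024/335 B=2301/1277 C=2048/1277 D=256/205 E=256/205 F=1465856/1012661] → run D
t=7: vr[A=1024/335 B=2301/1277 C=2048/1277 D=59136/13735 E=256/205 F=1465856/1012661] → run E
t=8: vr[A=1024/335 B=2301/1277 C=2048/1277 D=59136/13735 E=512/205 F=1465856/1012661] → run F
t=9: vr[A=1024/335 B=2301/1277 C=2048/1277 D=59136/13735 E=512/205 F=2119680/1012661] → run C
t=10: vr[A=1024/335 B=2301/1277 C=3072/1277 D=59136/13735 E=512/205 F=2119680/1012661] → run B
t=11: vr[A=1024/335 B=3578/1277 C=3072/1277 D=59136/13735 E=512/205 F=2119680/1012661] → run F
t=12: vr[A=1024/335 B=3578/1277 C=3072/1277 D=59136/13735 E=512/205 F=2773504/1012661] → run C
t=13: vr[A=1024/335 B=3578/1277 C=4096/1277 D=59136/13735 E=512/205 F=2773504/1012661] → run E
t=14: vr[A=1024/335 B=3578/1277 C=4096/1277 D=59136/13735 E=768/205 F=2773504/1012661] → run F
t=15: vr[A=1024/335 B=3578/1277 C=4096/1277 D=59136/13735 E=768/205 F=3427328/1012661] → run B
t=16: vr[A=1024/335 B=4855/1277 C=4096/1277 D=59136/13735 E=768/205 F=3427328/1012661] → run A
t=17: vr[A=2048/335 B=4855/1277 C=4096/1277 D=59136/13735 E=768/205 F=3427328/1012661] → run C
t=18: vr[A=2048/335 B=4855/1277 C=5120/1277 D=59136/13735 E=768/205 F=3427328/1012661] → run F
t=19: vr[A=2048/335 B=4855/1277 C=5120/1277 D=59136/13735 E=768/205 F=4081152/1012661] → run E
t=20: vr[A=2048/335 B=4855/1277 C=5120/1277 D=59136/13735 E=1024/205 F=4081152/1012661] → run B
t=21: vr[A=2048/335 B=6132/1277 C=5120/1277 D=59136/13735 E=1024/205 F=4081152/1012661] → run C
t=22: vr[A=2048/335 B=6132/1277 C=6144/1277 D=59136/13735 E=1024/205 F=4081152/1012661] → run F
t=23: vr[A=2048/335 B=6132/1277 C=6144/1277 D=59136/13735 E=1024/205 F=4734976/1012661] → run D
t=24: vr[A=2048/335 B=6132/1277 C=6144/1277 D=20224/2747 E=1024/205 F=4734976/1012661] → run F
t=25: vr[A=2048/335 B=6132/1277 C=6144/1277 D=20224/2747 E=1024/205 F=5388800/1012661] → run B
t=26: vr[A=2048/335 B=7409/1277 C=6144/1277 D=20224/2747 E=1024/205 F=5388800/1012661] → run C
t=27: vr[A=2048/335 B=7409/1277 D=20224/2747 E=1024/205 F=5388800/1012661] → run E
t=28: vr[A=2048/335 B=7409/1277 D=20224/2747 F=5388800/1012661] → run F
t=29: vr[A=2048/335 B=7409/1277 D=20224/2747] → run B
t=30: vr[A=2048/335 D=20224/2747] → run A
t=31: vr[A=3072/335 D=20224/2747] → run D
t=32: vr[A=3072/335 D=143104/13735] → run A
t=33: vr[D=143104/13735] → run D
t=34: vr[D=185088/13735] → run D
t=35: vr[D=227072/13735] → run D
t=36: vr[D=269056/13735] → run D
t=37: (idle)
t=38: (idle)
t=39: (idle)
t=40: (idle)
t=41: (idle)
t=42: (idle)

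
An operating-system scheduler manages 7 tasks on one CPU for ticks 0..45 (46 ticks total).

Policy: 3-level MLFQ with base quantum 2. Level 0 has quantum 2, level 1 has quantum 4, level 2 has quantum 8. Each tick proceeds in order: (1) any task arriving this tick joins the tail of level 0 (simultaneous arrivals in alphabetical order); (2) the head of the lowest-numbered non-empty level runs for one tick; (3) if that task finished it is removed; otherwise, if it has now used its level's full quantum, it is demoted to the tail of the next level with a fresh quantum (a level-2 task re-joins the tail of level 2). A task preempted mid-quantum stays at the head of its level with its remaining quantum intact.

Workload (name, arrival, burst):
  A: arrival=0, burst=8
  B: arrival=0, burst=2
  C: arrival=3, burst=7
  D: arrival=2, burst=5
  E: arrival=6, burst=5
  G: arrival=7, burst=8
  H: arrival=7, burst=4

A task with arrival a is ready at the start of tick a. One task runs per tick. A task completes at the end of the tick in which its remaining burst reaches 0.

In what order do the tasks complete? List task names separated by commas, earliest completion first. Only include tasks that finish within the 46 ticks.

t=0: L0/L1/L2 = AB/-/- → run A
t=1: L0/L1/L2 = AB/-/- → run A
t=2: L0/L1/L2 = BD/A/- → run B
t=3: L0/L1/L2 = BDC/A/- → run B
t=4: L0/L1/L2 = DC/A/- → run D
t=5: L0/L1/L2 = DC/A/- → run D
t=6: L0/L1/L2 = CE/AD/- → run C
t=7: L0/L1/L2 = CEGH/AD/- → run C
t=8: L0/L1/L2 = EGH/ADC/- → run E
t=9: L0/L1/L2 = EGH/ADC/- → run E
t=10: L0/L1/L2 = GH/ADCE/- → run G
t=11: L0/L1/L2 = GH/ADCE/- → run G
t=12: L0/L1/L2 = H/ADCEG/- → run H
t=13: L0/L1/L2 = H/ADCEG/- → run H
t=14: L0/L1/L2 = -/ADCEGH/- → run A
t=15: L0/L1/L2 = -/ADCEGH/- → run A
t=16: L0/L1/L2 = -/ADCEGH/- → run A
t=17: L0/L1/L2 = -/ADCEGH/- → run A
t=18: L0/L1/L2 = -/DCEGH/A → run D
t=19: L0/L1/L2 = -/DCEGH/A → run D
t=20: L0/L1/L2 = -/DCEGH/A → run D
t=21: L0/L1/L2 = -/CEGH/A → run C
t=22: L0/L1/L2 = -/CEGH/A → run C
t=23: L0/L1/L2 = -/CEGH/A → run C
t=24: L0/L1/L2 = -/CEGH/A → run C
t=25: L0/L1/L2 = -/EGH/AC → run E
t=26: L0/L1/L2 = -/EGH/AC → run E
t=27: L0/L1/L2 = -/EGH/AC → run E
t=28: L0/L1/L2 = -/GH/AC → run G
t=29: L0/L1/L2 = -/GH/AC → run G
t=30: L0/L1/L2 = -/GH/AC → run G
t=31: L0/L1/L2 = -/GH/AC → run G
t=32: L0/L1/L2 = -/H/ACG → run H
t=33: L0/L1/L2 = -/H/ACG → run H
t=34: L0/L1/L2 = -/-/ACG → run A
t=35: L0/L1/L2 = -/-/ACG → run A
t=36: L0/L1/L2 = -/-/CG → run C
t=37: L0/L1/L2 = -/-/G → run G
t=38: L0/L1/L2 = -/-/G → run G
t=39: (idle)
t=40: (idle)
t=41: (idle)
t=42: (idle)
t=43: (idle)
t=44: (idle)
t=45: (idle)

completion order = B, D, E, H, A, C, G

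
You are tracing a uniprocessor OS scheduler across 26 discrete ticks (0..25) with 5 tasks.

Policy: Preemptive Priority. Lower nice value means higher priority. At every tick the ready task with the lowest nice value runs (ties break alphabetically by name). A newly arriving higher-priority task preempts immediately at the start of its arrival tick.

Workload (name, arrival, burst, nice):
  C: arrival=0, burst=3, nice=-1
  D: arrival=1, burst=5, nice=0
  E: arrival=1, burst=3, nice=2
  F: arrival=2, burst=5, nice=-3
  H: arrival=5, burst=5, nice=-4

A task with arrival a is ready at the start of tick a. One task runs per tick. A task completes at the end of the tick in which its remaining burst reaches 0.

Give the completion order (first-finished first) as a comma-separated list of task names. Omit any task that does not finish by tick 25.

t=0: ready={C} → run C
t=1: ready={C,D,E} → run C
t=2: ready={C,D,E,F} → run F
t=3: ready={C,D,E,F} → run F
t=4: ready={C,D,E,F} → run F
t=5: ready={C,D,E,F,H} → run H
t=6: ready={C,D,E,F,H} → run H
t=7: ready={C,D,E,F,H} → run H
t=8: ready={C,D,E,F,H} → run H
t=9: ready={C,D,E,F,H} → run H
t=10: ready={C,D,E,F} → run F
t=11: ready={C,D,E,F} → run F
t=12: ready={C,D,E} → run C
t=13: ready={D,E} → run D
t=14: ready={D,E} → run D
t=15: ready={D,E} → run D
t=16: ready={D,E} → run D
t=17: ready={D,E} → run D
t=18: ready={E} → run E
t=19: ready={E} → run E
t=20: ready={E} → run E
t=21: (idle)
t=22: (idle)
t=23: (idle)
t=24: (idle)
t=25: (idle)

completion order = H, F, C, D, E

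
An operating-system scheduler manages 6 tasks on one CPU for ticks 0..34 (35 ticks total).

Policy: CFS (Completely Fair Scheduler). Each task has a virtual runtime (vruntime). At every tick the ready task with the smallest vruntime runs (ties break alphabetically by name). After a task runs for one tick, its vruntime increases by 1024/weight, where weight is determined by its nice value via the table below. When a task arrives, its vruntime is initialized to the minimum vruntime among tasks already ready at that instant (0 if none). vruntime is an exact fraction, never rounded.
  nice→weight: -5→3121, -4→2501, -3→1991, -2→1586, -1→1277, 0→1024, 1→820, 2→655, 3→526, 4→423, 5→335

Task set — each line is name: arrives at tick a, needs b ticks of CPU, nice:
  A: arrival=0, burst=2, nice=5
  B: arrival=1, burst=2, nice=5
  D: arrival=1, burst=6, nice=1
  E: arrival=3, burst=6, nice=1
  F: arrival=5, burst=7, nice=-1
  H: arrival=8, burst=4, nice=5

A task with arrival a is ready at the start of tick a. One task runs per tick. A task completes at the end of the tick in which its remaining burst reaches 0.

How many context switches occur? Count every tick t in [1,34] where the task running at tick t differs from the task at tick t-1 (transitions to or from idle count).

context switches = 23

t=0: vr[A=0] → run A
t=1: vr[A=1024/335 B=1024/335 D=1024/335] → run A
t=2: vr[B=1024/335 D=1024/335] → run B
t=3: vr[B=2048/335 D=1024/335 E=1024/335] → run D
t=4: vr[B=2048/335 D=59136/13735 E=1024/335] → run E
t=5: vr[B=2048/335 D=59136/13735 E=59136/13735 F=59136/13735] → run D
t=6: vr[B=2048/335 D=76288/13735 E=59136/13735 F=59136/13735] → run E
t=7: vr[B=2048/335 D=76288/13735 E=76288/13735 F=59136/13735] → run F
t=8: vr[B=2048/335 D=76288/13735 E=76288/13735 F=89581312/17539595 H=89581312/17539595] → run F
t=9: vr[B=2048/335 D=76288/13735 E=76288/13735 F=103645952/17539595 H=89581312/17539595] → run H
t=10: vr[B=2048/335 D=76288/13735 E=76288/13735 F=103645952/17539595 H=28638976/3507919] → run D
t=11: vr[B=2048/335 D=18688/2747 E=76288/13735 F=103645952/17539595 H=28638976/3507919] → run E
t=12: vr[B=2048/335 D=18688/2747 E=18688/2747 F=103645952/17539595 H=28638976/3507919] → run F
t=13: vr[B=2048/335 D=18688/2747 E=18688/2747 F=117710592/17539595 H=28638976/3507919] → run B
t=14: vr[D=18688/2747 E=18688/2747 F=117710592/17539595 H=28638976/3507919] → run F
t=15: vr[D=18688/2747 E=18688/2747 F=131775232/17539595 H=28638976/3507919] → run D
t=16: vr[D=110592/13735 E=18688/2747 F=131775232/17539595 H=28638976/3507919] → run E
t=17: vr[D=110592/13735 E=110592/13735 F=131775232/17539595 H=28638976/3507919] → run F
t=18: vr[D=110592/13735 E=110592/13735 F=145839872/17539595 H=28638976/3507919] → run D
t=19: vr[D=127744/13735 E=110592/13735 F=145839872/17539595 H=28638976/3507919] → run E
t=20: vr[D=127744/13735 E=127744/13735 F=145839872/17539595 H=28638976/3507919] → run H
t=21: vr[D=127744/13735 E=127744/13735 F=145839872/17539595 H=196808448/17539595] → run F
t=22: vr[D=127744/13735 E=127744/13735 F=159904512/17539595 H=196808448/17539595] → run F
t=23: vr[D=127744/13735 E=127744/13735 H=196808448/17539595] → run D
t=24: vr[E=127744/13735 H=196808448/17539595] → run E
t=25: vr[H=196808448/17539595] → run H
t=26: vr[H=250422016/17539595] → run H
t=27: (idle)
t=28: (idle)
t=29: (idle)
t=30: (idle)
t=31: (idle)
t=32: (idle)
t=33: (idle)
t=34: (idle)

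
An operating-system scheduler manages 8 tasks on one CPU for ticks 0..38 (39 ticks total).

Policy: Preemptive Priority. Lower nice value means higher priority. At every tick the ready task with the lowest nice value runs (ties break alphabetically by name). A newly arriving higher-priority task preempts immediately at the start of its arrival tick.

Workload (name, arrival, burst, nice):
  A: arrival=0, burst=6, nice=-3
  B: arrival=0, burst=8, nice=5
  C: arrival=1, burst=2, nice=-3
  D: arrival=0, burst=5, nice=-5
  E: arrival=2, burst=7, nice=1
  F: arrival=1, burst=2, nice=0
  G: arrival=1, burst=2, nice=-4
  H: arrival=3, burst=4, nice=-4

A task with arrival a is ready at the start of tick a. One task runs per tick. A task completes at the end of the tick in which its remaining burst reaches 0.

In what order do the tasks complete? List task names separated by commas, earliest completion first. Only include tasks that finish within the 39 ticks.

t=0: ready={A,B,D} → run D
t=1: ready={A,B,C,D,F,G} → run D
t=2: ready={A,B,C,D,E,F,G} → run D
t=3: ready={A,B,C,D,E,F,G,H} → run D
t=4: ready={A,B,C,D,E,F,G,H} → run D
t=5: ready={A,B,C,E,F,G,H} → run G
t=6: ready={A,B,C,E,F,G,H} → run G
t=7: ready={A,B,C,E,F,H} → run H
t=8: ready={A,B,C,E,F,H} → run H
t=9: ready={A,B,C,E,F,H} → run H
t=10: ready={A,B,C,E,F,H} → run H
t=11: ready={A,B,C,E,F} → run A
t=12: ready={A,B,C,E,F} → run A
t=13: ready={A,B,C,E,F} → run A
t=14: ready={A,B,C,E,F} → run A
t=15: ready={A,B,C,E,F} → run A
t=16: ready={A,B,C,E,F} → run A
t=17: ready={B,C,E,F} → run C
t=18: ready={B,C,E,F} → run C
t=19: ready={B,E,F} → run F
t=20: ready={B,E,F} → run F
t=21: ready={B,E} → run E
t=22: ready={B,E} → run E
t=23: ready={B,E} → run E
t=24: ready={B,E} → run E
t=25: ready={B,E} → run E
t=26: ready={B,E} → run E
t=27: ready={B,E} → run E
t=28: ready={B} → run B
t=29: ready={B} → run B
t=30: ready={B} → run B
t=31: ready={B} → run B
t=32: ready={B} → run B
t=33: ready={B} → run B
t=34: ready={B} → run B
t=35: ready={B} → run B
t=36: (idle)
t=37: (idle)
t=38: (idle)

completion order = D, G, H, A, C, F, E, B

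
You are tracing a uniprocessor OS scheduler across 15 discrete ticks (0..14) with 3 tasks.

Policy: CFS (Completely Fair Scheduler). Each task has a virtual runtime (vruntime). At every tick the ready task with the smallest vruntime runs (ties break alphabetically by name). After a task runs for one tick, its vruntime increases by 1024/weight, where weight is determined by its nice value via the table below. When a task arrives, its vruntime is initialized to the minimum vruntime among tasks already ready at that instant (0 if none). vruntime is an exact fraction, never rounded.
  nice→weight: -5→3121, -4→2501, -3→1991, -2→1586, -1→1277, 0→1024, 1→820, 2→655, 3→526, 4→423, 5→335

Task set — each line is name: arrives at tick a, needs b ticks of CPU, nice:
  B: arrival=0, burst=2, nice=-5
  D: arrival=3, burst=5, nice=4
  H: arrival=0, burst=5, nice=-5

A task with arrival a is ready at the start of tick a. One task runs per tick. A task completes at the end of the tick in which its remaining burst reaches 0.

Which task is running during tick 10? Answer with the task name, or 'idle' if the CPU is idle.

t=0: vr[B=0 H=0] → run B
t=1: vr[B=1024/3121 H=0] → run H
t=2: vr[B=1024/3121 H=1024/3121] → run B
t=3: vr[D=1024/3121 H=1024/3121] → run D
t=4: vr[D=3629056/1320183 H=1024/3121] → run H
t=5: vr[D=3629056/1320183 H=2048/3121] → run H
t=6: vr[D=3629056/1320183 H=3072/3121] → run H
t=7: vr[D=3629056/1320183 H=4096/3121] → run H
t=8: vr[D=3629056/1320183] → run D
t=9: vr[D=6824960/1320183] → run D
t=10: vr[D=3340288/440061] → run D
t=11: vr[D=13216768/1320183] → run D
t=12: (idle)
t=13: (idle)
t=14: (idle)

running at tick 10 = D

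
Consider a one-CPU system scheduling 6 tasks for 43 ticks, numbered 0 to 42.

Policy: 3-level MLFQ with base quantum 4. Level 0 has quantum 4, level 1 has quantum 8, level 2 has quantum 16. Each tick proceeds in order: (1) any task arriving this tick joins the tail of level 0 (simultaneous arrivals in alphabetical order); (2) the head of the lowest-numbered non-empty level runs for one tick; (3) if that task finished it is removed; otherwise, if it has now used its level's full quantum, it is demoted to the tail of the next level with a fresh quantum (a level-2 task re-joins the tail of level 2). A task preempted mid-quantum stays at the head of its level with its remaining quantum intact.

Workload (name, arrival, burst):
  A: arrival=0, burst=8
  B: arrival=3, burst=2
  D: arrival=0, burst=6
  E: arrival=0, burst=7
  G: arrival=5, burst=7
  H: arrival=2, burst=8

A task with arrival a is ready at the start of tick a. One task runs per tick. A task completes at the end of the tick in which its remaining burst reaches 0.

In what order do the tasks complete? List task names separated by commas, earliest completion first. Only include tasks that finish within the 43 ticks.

t=0: L0/L1/L2 = ADE/-/- → run A
t=1: L0/L1/L2 = ADE/-/- → run A
t=2: L0/L1/L2 = ADEH/-/- → run A
t=3: L0/L1/L2 = ADEHB/-/- → run A
t=4: L0/L1/L2 = DEHB/A/- → run D
t=5: L0/L1/L2 = DEHBG/A/- → run D
t=6: L0/L1/L2 = DEHBG/A/- → run D
t=7: L0/L1/L2 = DEHBG/A/- → run D
t=8: L0/L1/L2 = EHBG/AD/- → run E
t=9: L0/L1/L2 = EHBG/AD/- → run E
t=10: L0/L1/L2 = EHBG/AD/- → run E
t=11: L0/L1/L2 = EHBG/AD/- → run E
t=12: L0/L1/L2 = HBG/ADE/- → run H
t=13: L0/L1/L2 = HBG/ADE/- → run H
t=14: L0/L1/L2 = HBG/ADE/- → run H
t=15: L0/L1/L2 = HBG/ADE/- → run H
t=16: L0/L1/L2 = BG/ADEH/- → run B
t=17: L0/L1/L2 = BG/ADEH/- → run B
t=18: L0/L1/L2 = G/ADEH/- → run G
t=19: L0/L1/L2 = G/ADEH/- → run G
t=20: L0/L1/L2 = G/ADEH/- → run G
t=21: L0/L1/L2 = G/ADEH/- → run G
t=22: L0/L1/L2 = -/ADEHG/- → run A
t=23: L0/L1/L2 = -/ADEHG/- → run A
t=24: L0/L1/L2 = -/ADEHG/- → run A
t=25: L0/L1/L2 = -/ADEHG/- → run A
t=26: L0/L1/L2 = -/DEHG/- → run D
t=27: L0/L1/L2 = -/DEHG/- → run D
t=28: L0/L1/L2 = -/EHG/- → run E
t=29: L0/L1/L2 = -/EHG/- → run E
t=30: L0/L1/L2 = -/EHG/- → run E
t=31: L0/L1/L2 = -/HG/- → run H
t=32: L0/L1/L2 = -/HG/- → run H
t=33: L0/L1/L2 = -/HG/- → run H
t=34: L0/L1/L2 = -/HG/- → run H
t=35: L0/L1/L2 = -/G/- → run G
t=36: L0/L1/L2 = -/G/- → run G
t=37: L0/L1/L2 = -/G/- → run G
t=38: (idle)
t=39: (idle)
t=40: (idle)
t=41: (idle)
t=42: (idle)

completion order = B, A, D, E, H, G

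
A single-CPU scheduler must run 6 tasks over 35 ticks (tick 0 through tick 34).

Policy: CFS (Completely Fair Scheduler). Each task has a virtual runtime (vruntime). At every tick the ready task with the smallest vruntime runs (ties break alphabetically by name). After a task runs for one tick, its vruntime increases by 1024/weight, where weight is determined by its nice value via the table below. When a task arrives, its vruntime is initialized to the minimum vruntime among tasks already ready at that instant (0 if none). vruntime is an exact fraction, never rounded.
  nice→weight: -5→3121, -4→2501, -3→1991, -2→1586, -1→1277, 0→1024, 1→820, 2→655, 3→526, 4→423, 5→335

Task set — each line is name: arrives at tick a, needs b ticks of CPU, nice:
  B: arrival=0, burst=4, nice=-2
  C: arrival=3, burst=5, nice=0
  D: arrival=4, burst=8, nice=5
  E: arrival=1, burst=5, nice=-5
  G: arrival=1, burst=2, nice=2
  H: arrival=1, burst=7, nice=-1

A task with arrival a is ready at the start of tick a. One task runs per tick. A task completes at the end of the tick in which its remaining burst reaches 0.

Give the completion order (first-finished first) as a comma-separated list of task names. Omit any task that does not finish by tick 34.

completion order = B, E, G, C, H, D

t=0: vr[B=0] → run B
t=1: vr[B=512/793 E=512/793 G=512/793 H=512/793] → run B
t=2: vr[B=1024/793 E=512/793 G=512/793 H=512/793] → run E
t=3: vr[B=1024/793 C=512/793 E=2409984/2474953 G=512/793 H=512/793] → run C
t=4: vr[B=1024/793 C=1305/793 D=512/793 E=2409984/2474953 G=512/793 H=512/793] → run D
t=5: vr[B=1024/793 C=1305/793 D=983552/265655 E=2409984/2474953 G=512/793 H=512/793] → run G
t=6: vr[B=1024/793 C=1305/793 D=983552/265655 E=2409984/2474953 G=1147392/519415 H=512/793] → run H
t=7: vr[B=1024/793 C=1305/793 D=983552/265655 E=2409984/2474953 G=1147392/519415 H=1465856/1012661] → run E
t=8: vr[B=1024/793 C=1305/793 D=983552/265655 E=3222016/2474953 G=1147392/519415 H=1465856/1012661] → run B
t=9: vr[B=1536/793 C=1305/793 D=983552/265655 E=3222016/2474953 G=1147392/519415 H=1465856/1012661] → run E
t=10: vr[B=1536/793 C=1305/793 D=983552/265655 E=4034048/2474953 G=1147392/519415 H=1465856/1012661] → run H
t=11: vr[B=1536/793 C=1305/793 D=983552/265655 E=4034048/2474953 G=1147392/519415 H=2277888/1012661] → run E
t=12: vr[B=1536/793 C=1305/793 D=983552/265655 E=4846080/2474953 G=1147392/519415 H=2277888/1012661] → run C
t=13: vr[B=1536/793 C=2098/793 D=983552/265655 E=4846080/2474953 G=1147392/519415 H=2277888/1012661] → run B
t=14: vr[C=2098/793 D=983552/265655 E=4846080/2474953 G=1147392/519415 H=2277888/1012661] → run E
t=15: vr[C=2098/793 D=983552/265655 G=1147392/519415 H=2277888/1012661] → run G
t=16: vr[C=2098/793 D=983552/265655 H=2277888/1012661] → run H
t=17: vr[C=2098/793 D=983552/265655 H=3089920/1012661] → run C
t=18: vr[C=2891/793 D=983552/265655 H=3089920/1012661] → run H
t=19: vr[C=2891/793 D=983552/265655 H=3901952/1012661] → run C
t=20: vr[C=3684/793 D=983552/265655 H=3901952/1012661] → run D
t=21: vr[C=3684/793 D=1795584/265655 H=3901952/1012661] → run H
t=22: vr[C=3684/793 D=1795584/265655 H=4713984/1012661] → run C
t=23: vr[D=1795584/265655 H=4713984/1012661] → run H
t=24: vr[D=1795584/265655 H=5526016/1012661] → run H
t=25: vr[D=1795584/265655] → run D
t=26: vr[D=2607616/265655] → run D
t=27: vr[D=3419648/265655] → run D
t=28: vr[D=846336/53131] → run D
t=29: vr[D=5043712/265655] → run D
t=30: vr[D=5855744/265655] → run D
t=31: (idle)
t=32: (idle)
t=33: (idle)
t=34: (idle)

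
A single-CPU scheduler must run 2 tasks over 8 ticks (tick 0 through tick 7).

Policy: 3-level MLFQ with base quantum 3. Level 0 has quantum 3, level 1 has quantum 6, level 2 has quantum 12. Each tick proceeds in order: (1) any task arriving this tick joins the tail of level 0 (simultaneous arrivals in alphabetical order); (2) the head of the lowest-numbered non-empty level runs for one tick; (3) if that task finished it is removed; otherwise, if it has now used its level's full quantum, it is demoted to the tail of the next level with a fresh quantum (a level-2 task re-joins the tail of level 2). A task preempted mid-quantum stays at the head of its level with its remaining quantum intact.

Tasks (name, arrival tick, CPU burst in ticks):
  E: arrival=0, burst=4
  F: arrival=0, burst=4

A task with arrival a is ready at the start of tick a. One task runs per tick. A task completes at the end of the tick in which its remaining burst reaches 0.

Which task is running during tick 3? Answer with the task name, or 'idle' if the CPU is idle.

t=0: L0/L1/L2 = EF/-/- → run E
t=1: L0/L1/L2 = EF/-/- → run E
t=2: L0/L1/L2 = EF/-/- → run E
t=3: L0/L1/L2 = F/E/- → run F
t=4: L0/L1/L2 = F/E/- → run F
t=5: L0/L1/L2 = F/E/- → run F
t=6: L0/L1/L2 = -/EF/- → run E
t=7: L0/L1/L2 = -/F/- → run F

running at tick 3 = F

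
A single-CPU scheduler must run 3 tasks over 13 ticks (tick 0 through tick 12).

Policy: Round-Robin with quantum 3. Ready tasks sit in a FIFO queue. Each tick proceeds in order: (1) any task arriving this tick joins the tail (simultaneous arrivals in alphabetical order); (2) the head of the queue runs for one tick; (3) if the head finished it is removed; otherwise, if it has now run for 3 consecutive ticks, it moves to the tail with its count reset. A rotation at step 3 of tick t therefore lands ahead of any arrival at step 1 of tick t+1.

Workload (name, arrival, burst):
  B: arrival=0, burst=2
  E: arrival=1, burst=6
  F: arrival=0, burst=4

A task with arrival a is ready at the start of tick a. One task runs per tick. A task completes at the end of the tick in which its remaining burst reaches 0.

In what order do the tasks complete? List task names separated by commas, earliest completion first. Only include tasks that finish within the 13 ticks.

completion order = B, F, E

t=0: queue=[B,F] q_used=0 → run B
t=1: queue=[B,F,E] q_used=1 → run B
t=2: queue=[F,E] q_used=0 → run F
t=3: queue=[F,E] q_used=1 → run F
t=4: queue=[F,E] q_used=2 → run F
t=5: queue=[E,F] q_used=0 → run E
t=6: queue=[E,F] q_used=1 → run E
t=7: queue=[E,F] q_used=2 → run E
t=8: queue=[F,E] q_used=0 → run F
t=9: queue=[E] q_used=0 → run E
t=10: queue=[E] q_used=1 → run E
t=11: queue=[E] q_used=2 → run E
t=12: (idle)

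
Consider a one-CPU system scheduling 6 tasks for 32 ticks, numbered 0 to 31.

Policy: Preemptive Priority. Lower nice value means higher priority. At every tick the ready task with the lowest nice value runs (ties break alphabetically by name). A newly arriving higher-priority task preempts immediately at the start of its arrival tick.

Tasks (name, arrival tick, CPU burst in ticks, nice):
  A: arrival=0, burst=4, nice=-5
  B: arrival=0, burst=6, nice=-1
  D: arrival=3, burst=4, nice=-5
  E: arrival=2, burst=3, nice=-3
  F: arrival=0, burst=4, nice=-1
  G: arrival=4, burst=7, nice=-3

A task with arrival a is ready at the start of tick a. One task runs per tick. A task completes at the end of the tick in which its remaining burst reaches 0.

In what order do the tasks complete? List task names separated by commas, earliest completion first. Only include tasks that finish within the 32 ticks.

t=0: ready={A,B,F} → run A
t=1: ready={A,B,F} → run A
t=2: ready={A,B,E,F} → run A
t=3: ready={A,B,D,E,F} → run A
t=4: ready={B,D,E,F,G} → run D
t=5: ready={B,D,E,F,G} → run D
t=6: ready={B,D,E,F,G} → run D
t=7: ready={B,D,E,F,G} → run D
t=8: ready={B,E,F,G} → run E
t=9: ready={B,E,F,G} → run E
t=10: ready={B,E,F,G} → run E
t=11: ready={B,F,G} → run G
t=12: ready={B,F,G} → run G
t=13: ready={B,F,G} → run G
t=14: ready={B,F,G} → run G
t=15: ready={B,F,G} → run G
t=16: ready={B,F,G} → run G
t=17: ready={B,F,G} → run G
t=18: ready={B,F} → run B
t=19: ready={B,F} → run B
t=20: ready={B,F} → run B
t=21: ready={B,F} → run B
t=22: ready={B,F} → run B
t=23: ready={B,F} → run B
t=24: ready={F} → run F
t=25: ready={F} → run F
t=26: ready={F} → run F
t=27: ready={F} → run F
t=28: (idle)
t=29: (idle)
t=30: (idle)
t=31: (idle)

completion order = A, D, E, G, B, F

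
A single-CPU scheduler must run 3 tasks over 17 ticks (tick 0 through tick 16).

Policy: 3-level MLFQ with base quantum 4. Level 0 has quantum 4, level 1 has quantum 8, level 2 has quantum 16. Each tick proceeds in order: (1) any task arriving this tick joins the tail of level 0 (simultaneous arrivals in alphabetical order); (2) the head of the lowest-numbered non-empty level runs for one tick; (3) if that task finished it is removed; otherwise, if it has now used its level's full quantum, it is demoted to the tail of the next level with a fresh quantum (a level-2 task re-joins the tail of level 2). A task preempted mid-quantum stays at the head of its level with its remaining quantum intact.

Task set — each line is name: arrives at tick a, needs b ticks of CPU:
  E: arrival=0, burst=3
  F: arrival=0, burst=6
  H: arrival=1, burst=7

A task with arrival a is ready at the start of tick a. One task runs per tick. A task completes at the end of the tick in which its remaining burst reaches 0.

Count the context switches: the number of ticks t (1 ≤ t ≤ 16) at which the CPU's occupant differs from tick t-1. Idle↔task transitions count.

context switches = 5

t=0: L0/L1/L2 = EF/-/- → run E
t=1: L0/L1/L2 = EFH/-/- → run E
t=2: L0/L1/L2 = EFH/-/- → run E
t=3: L0/L1/L2 = FH/-/- → run F
t=4: L0/L1/L2 = FH/-/- → run F
t=5: L0/L1/L2 = FH/-/- → run F
t=6: L0/L1/L2 = FH/-/- → run F
t=7: L0/L1/L2 = H/F/- → run H
t=8: L0/L1/L2 = H/F/- → run H
t=9: L0/L1/L2 = H/F/- → run H
t=10: L0/L1/L2 = H/F/- → run H
t=11: L0/L1/L2 = -/FH/- → run F
t=12: L0/L1/L2 = -/FH/- → run F
t=13: L0/L1/L2 = -/H/- → run H
t=14: L0/L1/L2 = -/H/- → run H
t=15: L0/L1/L2 = -/H/- → run H
t=16: (idle)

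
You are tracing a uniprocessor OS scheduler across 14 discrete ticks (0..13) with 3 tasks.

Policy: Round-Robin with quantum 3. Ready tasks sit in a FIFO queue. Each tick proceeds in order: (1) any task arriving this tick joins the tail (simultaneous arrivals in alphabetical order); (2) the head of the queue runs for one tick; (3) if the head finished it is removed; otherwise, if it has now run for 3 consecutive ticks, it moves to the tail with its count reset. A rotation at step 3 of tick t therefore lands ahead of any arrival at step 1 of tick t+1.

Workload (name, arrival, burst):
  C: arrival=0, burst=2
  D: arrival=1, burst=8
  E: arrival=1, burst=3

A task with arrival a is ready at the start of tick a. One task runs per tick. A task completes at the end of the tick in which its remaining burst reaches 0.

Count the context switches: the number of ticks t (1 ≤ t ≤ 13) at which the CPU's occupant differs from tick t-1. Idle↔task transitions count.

context switches = 4

t=0: queue=[C] q_used=0 → run C
t=1: queue=[C,D,E] q_used=1 → run C
t=2: queue=[D,E] q_used=0 → run D
t=3: queue=[D,E] q_used=1 → run D
t=4: queue=[D,E] q_used=2 → run D
t=5: queue=[E,D] q_used=0 → run E
t=6: queue=[E,D] q_used=1 → run E
t=7: queue=[E,D] q_used=2 → run E
t=8: queue=[D] q_used=0 → run D
t=9: queue=[D] q_used=1 → run D
t=10: queue=[D] q_used=2 → run D
t=11: queue=[D] q_used=0 → run D
t=12: queue=[D] q_used=1 → run D
t=13: (idle)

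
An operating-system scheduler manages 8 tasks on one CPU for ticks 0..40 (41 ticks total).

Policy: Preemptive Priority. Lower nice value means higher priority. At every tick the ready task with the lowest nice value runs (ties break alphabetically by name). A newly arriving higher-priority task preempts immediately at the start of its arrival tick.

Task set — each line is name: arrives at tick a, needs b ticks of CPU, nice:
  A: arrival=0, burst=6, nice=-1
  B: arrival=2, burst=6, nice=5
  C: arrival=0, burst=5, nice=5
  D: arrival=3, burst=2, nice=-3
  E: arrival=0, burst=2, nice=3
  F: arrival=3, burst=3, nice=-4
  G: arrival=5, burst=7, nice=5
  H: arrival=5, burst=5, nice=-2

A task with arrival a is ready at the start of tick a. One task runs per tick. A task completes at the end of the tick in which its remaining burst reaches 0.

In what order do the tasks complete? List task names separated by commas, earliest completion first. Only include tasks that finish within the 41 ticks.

completion order = F, D, H, A, E, B, C, G

t=0: ready={A,C,E} → run A
t=1: ready={A,C,E} → run A
t=2: ready={A,B,C,E} → run A
t=3: ready={A,B,C,D,E,F} → run F
t=4: ready={A,B,C,D,E,F} → run F
t=5: ready={A,B,C,D,E,F,G,H} → run F
t=6: ready={A,B,C,D,E,G,H} → run D
t=7: ready={A,B,C,D,E,G,H} → run D
t=8: ready={A,B,C,E,G,H} → run H
t=9: ready={A,B,C,E,G,H} → run H
t=10: ready={A,B,C,E,G,H} → run H
t=11: ready={A,B,C,E,G,H} → run H
t=12: ready={A,B,C,E,G,H} → run H
t=13: ready={A,B,C,E,G} → run A
t=14: ready={A,B,C,E,G} → run A
t=15: ready={A,B,C,E,G} → run A
t=16: ready={B,C,E,G} → run E
t=17: ready={B,C,E,G} → run E
t=18: ready={B,C,G} → run B
t=19: ready={B,C,G} → run B
t=20: ready={B,C,G} → run B
t=21: ready={B,C,G} → run B
t=22: ready={B,C,G} → run B
t=23: ready={B,C,G} → run B
t=24: ready={C,G} → run C
t=25: ready={C,G} → run C
t=26: ready={C,G} → run C
t=27: ready={C,G} → run C
t=28: ready={C,G} → run C
t=29: ready={G} → run G
t=30: ready={G} → run G
t=31: ready={G} → run G
t=32: ready={G} → run G
t=33: ready={G} → run G
t=34: ready={G} → run G
t=35: ready={G} → run G
t=36: (idle)
t=37: (idle)
t=38: (idle)
t=39: (idle)
t=40: (idle)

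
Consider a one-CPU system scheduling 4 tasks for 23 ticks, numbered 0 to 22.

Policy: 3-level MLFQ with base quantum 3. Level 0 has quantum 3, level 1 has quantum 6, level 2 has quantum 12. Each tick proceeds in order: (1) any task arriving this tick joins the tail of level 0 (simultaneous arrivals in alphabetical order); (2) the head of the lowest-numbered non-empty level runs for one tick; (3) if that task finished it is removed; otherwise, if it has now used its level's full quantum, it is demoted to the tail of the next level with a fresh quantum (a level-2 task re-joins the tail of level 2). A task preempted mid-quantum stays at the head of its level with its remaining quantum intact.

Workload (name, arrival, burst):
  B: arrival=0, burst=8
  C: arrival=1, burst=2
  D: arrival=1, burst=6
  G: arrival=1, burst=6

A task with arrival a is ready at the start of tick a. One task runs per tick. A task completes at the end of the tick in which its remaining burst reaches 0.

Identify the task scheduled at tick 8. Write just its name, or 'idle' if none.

running at tick 8 = G

t=0: L0/L1/L2 = B/-/- → run B
t=1: L0/L1/L2 = BCDG/-/- → run B
t=2: L0/L1/L2 = BCDG/-/- → run B
t=3: L0/L1/L2 = CDG/B/- → run C
t=4: L0/L1/L2 = CDG/B/- → run C
t=5: L0/L1/L2 = DG/B/- → run D
t=6: L0/L1/L2 = DG/B/- → run D
t=7: L0/L1/L2 = DG/B/- → run D
t=8: L0/L1/L2 = G/BD/- → run G
t=9: L0/L1/L2 = G/BD/- → run G
t=10: L0/L1/L2 = G/BD/- → run G
t=11: L0/L1/L2 = -/BDG/- → run B
t=12: L0/L1/L2 = -/BDG/- → run B
t=13: L0/L1/L2 = -/BDG/- → run B
t=14: L0/L1/L2 = -/BDG/- → run B
t=15: L0/L1/L2 = -/BDG/- → run B
t=16: L0/L1/L2 = -/DG/- → run D
t=17: L0/L1/L2 = -/DG/- → run D
t=18: L0/L1/L2 = -/DG/- → run D
t=19: L0/L1/L2 = -/G/- → run G
t=20: L0/L1/L2 = -/G/- → run G
t=21: L0/L1/L2 = -/G/- → run G
t=22: (idle)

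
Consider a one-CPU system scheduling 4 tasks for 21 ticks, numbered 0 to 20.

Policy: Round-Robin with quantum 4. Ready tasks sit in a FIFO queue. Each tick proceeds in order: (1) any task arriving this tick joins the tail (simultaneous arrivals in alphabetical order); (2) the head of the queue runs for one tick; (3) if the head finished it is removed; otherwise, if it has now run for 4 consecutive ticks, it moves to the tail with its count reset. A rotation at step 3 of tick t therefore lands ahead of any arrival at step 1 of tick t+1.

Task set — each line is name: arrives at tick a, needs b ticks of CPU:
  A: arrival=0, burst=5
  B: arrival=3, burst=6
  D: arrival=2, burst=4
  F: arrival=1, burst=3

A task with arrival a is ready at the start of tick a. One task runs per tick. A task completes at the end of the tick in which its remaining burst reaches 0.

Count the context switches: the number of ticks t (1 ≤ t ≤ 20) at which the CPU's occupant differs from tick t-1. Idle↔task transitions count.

context switches = 6

t=0: queue=[A] q_used=0 → run A
t=1: queue=[A,F] q_used=1 → run A
t=2: queue=[A,F,D] q_used=2 → run A
t=3: queue=[A,F,D,B] q_used=3 → run A
t=4: queue=[F,D,B,A] q_used=0 → run F
t=5: queue=[F,D,B,A] q_used=1 → run F
t=6: queue=[F,D,B,A] q_used=2 → run F
t=7: queue=[D,B,A] q_used=0 → run D
t=8: queue=[D,B,A] q_used=1 → run D
t=9: queue=[D,B,A] q_used=2 → run D
t=10: queue=[D,B,A] q_used=3 → run D
t=11: queue=[B,A] q_used=0 → run B
t=12: queue=[B,A] q_used=1 → run B
t=13: queue=[B,A] q_used=2 → run B
t=14: queue=[B,A] q_used=3 → run B
t=15: queue=[A,B] q_used=0 → run A
t=16: queue=[B] q_used=0 → run B
t=17: queue=[B] q_used=1 → run B
t=18: (idle)
t=19: (idle)
t=20: (idle)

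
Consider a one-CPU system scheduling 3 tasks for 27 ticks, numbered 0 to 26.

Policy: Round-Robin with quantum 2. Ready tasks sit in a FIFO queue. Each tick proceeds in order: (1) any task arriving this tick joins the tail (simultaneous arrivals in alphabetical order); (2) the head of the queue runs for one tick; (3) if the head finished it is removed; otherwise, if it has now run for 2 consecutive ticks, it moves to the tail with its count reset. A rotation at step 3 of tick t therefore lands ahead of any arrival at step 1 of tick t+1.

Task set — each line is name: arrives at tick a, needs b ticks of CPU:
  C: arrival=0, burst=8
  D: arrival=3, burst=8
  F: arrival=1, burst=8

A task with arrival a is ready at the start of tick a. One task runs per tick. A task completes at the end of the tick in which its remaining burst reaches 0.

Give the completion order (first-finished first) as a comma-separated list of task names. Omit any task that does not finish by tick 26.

t=0: queue=[C] q_used=0 → run C
t=1: queue=[C,F] q_used=1 → run C
t=2: queue=[F,C] q_used=0 → run F
t=3: queue=[F,C,D] q_used=1 → run F
t=4: queue=[C,D,F] q_used=0 → run C
t=5: queue=[C,D,F] q_used=1 → run C
t=6: queue=[D,F,C] q_used=0 → run D
t=7: queue=[D,F,C] q_used=1 → run D
t=8: queue=[F,C,D] q_used=0 → run F
t=9: queue=[F,C,D] q_used=1 → run F
t=10: queue=[C,D,F] q_used=0 → run C
t=11: queue=[C,D,F] q_used=1 → run C
t=12: queue=[D,F,C] q_used=0 → run D
t=13: queue=[D,F,C] q_used=1 → run D
t=14: queue=[F,C,D] q_used=0 → run F
t=15: queue=[F,C,D] q_used=1 → run F
t=16: queue=[C,D,F] q_used=0 → run C
t=17: queue=[C,D,F] q_used=1 → run C
t=18: queue=[D,F] q_used=0 → run D
t=19: queue=[D,F] q_used=1 → run D
t=20: queue=[F,D] q_used=0 → run F
t=21: queue=[F,D] q_used=1 → run F
t=22: queue=[D] q_used=0 → run D
t=23: queue=[D] q_used=1 → run D
t=24: (idle)
t=25: (idle)
t=26: (idle)

completion order = C, F, D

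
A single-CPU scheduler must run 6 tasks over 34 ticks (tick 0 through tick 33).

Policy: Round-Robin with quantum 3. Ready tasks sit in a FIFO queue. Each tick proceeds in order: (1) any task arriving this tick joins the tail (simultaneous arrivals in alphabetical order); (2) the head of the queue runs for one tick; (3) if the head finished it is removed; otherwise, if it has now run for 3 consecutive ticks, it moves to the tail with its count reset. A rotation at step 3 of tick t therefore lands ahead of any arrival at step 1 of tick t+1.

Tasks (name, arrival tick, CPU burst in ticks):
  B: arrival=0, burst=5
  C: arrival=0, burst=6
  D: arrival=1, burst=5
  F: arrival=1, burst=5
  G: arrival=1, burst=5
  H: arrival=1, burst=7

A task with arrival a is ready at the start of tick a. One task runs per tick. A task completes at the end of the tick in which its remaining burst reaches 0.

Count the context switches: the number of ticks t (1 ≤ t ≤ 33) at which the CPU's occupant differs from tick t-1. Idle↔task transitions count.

context switches = 12

t=0: queue=[B,C] q_used=0 → run B
t=1: queue=[B,C,D,F,G,H] q_used=1 → run B
t=2: queue=[B,C,D,F,G,H] q_used=2 → run B
t=3: queue=[C,D,F,G,H,B] q_used=0 → run C
t=4: queue=[C,D,F,G,H,B] q_used=1 → run C
t=5: queue=[C,D,F,G,H,B] q_used=2 → run C
t=6: queue=[D,F,G,H,B,C] q_used=0 → run D
t=7: queue=[D,F,G,H,B,C] q_used=1 → run D
t=8: queue=[D,F,G,H,B,C] q_used=2 → run D
t=9: queue=[F,G,H,B,C,D] q_used=0 → run F
t=10: queue=[F,G,H,B,C,D] q_used=1 → run F
t=11: queue=[F,G,H,B,C,D] q_used=2 → run F
t=12: queue=[G,H,B,C,D,F] q_used=0 → run G
t=13: queue=[G,H,B,C,D,F] q_used=1 → run G
t=14: queue=[G,H,B,C,D,F] q_used=2 → run G
t=15: queue=[H,B,C,D,F,G] q_used=0 → run H
t=16: queue=[H,B,C,D,F,G] q_used=1 → run H
t=17: queue=[H,B,C,D,F,G] q_used=2 → run H
t=18: queue=[B,C,D,F,G,H] q_used=0 → run B
t=19: queue=[B,C,D,F,G,H] q_used=1 → run B
t=20: queue=[C,D,F,G,H] q_used=0 → run C
t=21: queue=[C,D,F,G,H] q_used=1 → run C
t=22: queue=[C,D,F,G,H] q_used=2 → run C
t=23: queue=[D,F,G,H] q_used=0 → run D
t=24: queue=[D,F,G,H] q_used=1 → run D
t=25: queue=[F,G,H] q_used=0 → run F
t=26: queue=[F,G,H] q_used=1 → run F
t=27: queue=[G,H] q_used=0 → run G
t=28: queue=[G,H] q_used=1 → run G
t=29: queue=[H] q_used=0 → run H
t=30: queue=[H] q_used=1 → run H
t=31: queue=[H] q_used=2 → run H
t=32: queue=[H] q_used=0 → run H
t=33: (idle)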